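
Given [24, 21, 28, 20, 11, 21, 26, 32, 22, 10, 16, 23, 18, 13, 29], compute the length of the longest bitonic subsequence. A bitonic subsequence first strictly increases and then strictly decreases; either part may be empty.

7

One longest bitonic subsequence is 20, 21, 26, 32, 23, 18, 13 (positions 4,6,7,8,12,13,14): it rises to 32 then falls. Length 7 is optimal.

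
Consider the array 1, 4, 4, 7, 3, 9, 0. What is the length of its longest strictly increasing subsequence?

Let dp[i] be the longest increasing subsequence ending at position i. Then dp = [1, 2, 2, 3, 2, 4, 1].
The maximum is 4; one witness is 1, 4, 7, 9 at positions 1,2,4,6.

4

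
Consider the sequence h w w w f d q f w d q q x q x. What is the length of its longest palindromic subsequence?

5

One longest palindromic subsequence is wfqfw (positions 4,5,7,8,9); it reads the same forward and backward, and the interval DP gives dp[1][15] = 5.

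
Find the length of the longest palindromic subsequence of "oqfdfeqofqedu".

7

One longest palindromic subsequence is deqfqed (positions 4,6,7,9,10,11,12); it reads the same forward and backward, and the interval DP gives dp[1][13] = 7.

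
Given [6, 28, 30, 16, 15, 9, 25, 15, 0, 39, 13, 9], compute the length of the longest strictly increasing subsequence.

4

Scanning left to right, the best length ending at each element is: 6→1, 28→2, 30→3, 16→2, 15→2, 9→2, 25→3, 15→3, 0→1, 39→4, 13→3, 9→2.
So the longest increasing subsequence has length 4, e.g. 6, 28, 30, 39.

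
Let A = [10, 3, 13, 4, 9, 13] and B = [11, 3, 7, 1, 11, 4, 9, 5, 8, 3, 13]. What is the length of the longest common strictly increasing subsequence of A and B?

A longest common strictly increasing subsequence is 3, 4, 9, 13 (length 4); it appears in order in both A and B, and no longer such subsequence exists.

4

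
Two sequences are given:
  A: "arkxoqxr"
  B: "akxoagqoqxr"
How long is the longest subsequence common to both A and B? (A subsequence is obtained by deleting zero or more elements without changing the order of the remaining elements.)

7

Backtracking the LCS table gives one alignment: a (A1,B1) → k (A3,B2) → x (A4,B3) → o (A5,B8) → q (A6,B9) → x (A7,B10) → r (A8,B11).
So the longest common subsequence has length 7.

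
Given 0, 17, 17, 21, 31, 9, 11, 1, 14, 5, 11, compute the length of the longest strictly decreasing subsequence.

One longest decreasing subsequence is 17, 9, 1 (positions 2,6,8), of length 3; no longer one exists.

3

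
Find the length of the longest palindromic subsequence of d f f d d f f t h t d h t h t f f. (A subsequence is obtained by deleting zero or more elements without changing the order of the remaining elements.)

11

One longest palindromic subsequence is ffthththtff (positions 2,3,8,9,10,12,13,14,15,16,17); it reads the same forward and backward, and the interval DP gives dp[1][17] = 11.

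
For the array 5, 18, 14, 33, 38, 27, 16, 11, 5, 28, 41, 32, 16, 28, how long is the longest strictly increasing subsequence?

5

Let dp[i] be the longest increasing subsequence ending at position i. Then dp = [1, 2, 2, 3, 4, 3, 3, 2, 1, 4, 5, 5, 3, 4].
The maximum is 5; one witness is 5, 18, 33, 38, 41 at positions 1,2,4,5,11.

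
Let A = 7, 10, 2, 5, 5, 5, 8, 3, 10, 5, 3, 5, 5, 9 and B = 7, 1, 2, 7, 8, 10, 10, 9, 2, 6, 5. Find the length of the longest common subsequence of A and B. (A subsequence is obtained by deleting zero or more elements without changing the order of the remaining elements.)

5

A longest common subsequence is 7, 2, 8, 10, 5 (length 5); the LCS DP confirms no longer common subsequence exists.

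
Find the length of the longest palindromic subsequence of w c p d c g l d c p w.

7

One longest palindromic subsequence is wpcdcpw (positions 1,3,5,8,9,10,11); it reads the same forward and backward, and the interval DP gives dp[1][11] = 7.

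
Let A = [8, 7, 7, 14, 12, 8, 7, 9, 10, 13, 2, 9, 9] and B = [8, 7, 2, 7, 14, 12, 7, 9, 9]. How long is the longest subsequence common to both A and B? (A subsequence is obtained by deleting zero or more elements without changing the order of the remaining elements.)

8

A longest common subsequence is 8, 7, 7, 14, 12, 7, 9, 9 (length 8); the LCS DP confirms no longer common subsequence exists.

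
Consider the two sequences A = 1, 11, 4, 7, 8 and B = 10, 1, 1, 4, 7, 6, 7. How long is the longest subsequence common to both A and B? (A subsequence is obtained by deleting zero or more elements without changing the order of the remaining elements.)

Backtracking the LCS table gives one alignment: 1 (A1,B3) → 4 (A3,B4) → 7 (A4,B7).
So the longest common subsequence has length 3.

3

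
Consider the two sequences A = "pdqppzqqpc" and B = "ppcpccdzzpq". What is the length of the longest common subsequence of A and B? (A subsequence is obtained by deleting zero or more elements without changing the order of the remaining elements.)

A longest common subsequence is pppzq (length 5); the LCS DP confirms no longer common subsequence exists.

5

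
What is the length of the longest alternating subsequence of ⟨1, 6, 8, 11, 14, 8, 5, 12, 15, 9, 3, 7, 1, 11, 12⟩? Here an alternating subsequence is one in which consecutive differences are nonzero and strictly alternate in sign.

8

Track the best alternating length ending on an up-step vs a down-step at each position: up/down = 1/1, 2/1, 2/1, 2/1, 2/1, 2/3, 2/3, 4/3, 4/1, 4/5, 2/5, 6/5, 1/7, 8/5, 8/5.
The maximum over both is 8; one such subsequence is 1, 11, 8, 12, 3, 7, 1, 11.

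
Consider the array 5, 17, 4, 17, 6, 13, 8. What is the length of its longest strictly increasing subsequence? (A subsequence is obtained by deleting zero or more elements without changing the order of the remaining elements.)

One longest increasing subsequence is 5, 6, 13 (positions 1,5,6), of length 3; no longer one exists.

3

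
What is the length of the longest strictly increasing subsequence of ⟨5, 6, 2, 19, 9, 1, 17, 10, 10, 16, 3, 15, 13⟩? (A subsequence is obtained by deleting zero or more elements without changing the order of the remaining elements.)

Scanning left to right, the best length ending at each element is: 5→1, 6→2, 2→1, 19→3, 9→3, 1→1, 17→4, 10→4, 10→4, 16→5, 3→2, 15→5, 13→5.
So the longest increasing subsequence has length 5, e.g. 5, 6, 9, 10, 16.

5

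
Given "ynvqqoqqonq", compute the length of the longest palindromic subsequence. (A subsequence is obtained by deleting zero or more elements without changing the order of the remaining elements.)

7

One longest palindromic subsequence is nqqoqqn (positions 2,4,5,6,7,8,10); it reads the same forward and backward, and the interval DP gives dp[1][11] = 7.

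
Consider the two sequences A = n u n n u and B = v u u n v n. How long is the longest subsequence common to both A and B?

3

A longest common subsequence is unn (length 3); the LCS DP confirms no longer common subsequence exists.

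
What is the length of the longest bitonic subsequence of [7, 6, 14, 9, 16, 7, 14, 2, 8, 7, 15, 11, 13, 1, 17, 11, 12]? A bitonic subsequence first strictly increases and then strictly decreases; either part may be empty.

One longest bitonic subsequence is 7, 14, 16, 14, 8, 7, 1 (positions 1,3,5,7,9,10,14): it rises to 16 then falls. Length 7 is optimal.

7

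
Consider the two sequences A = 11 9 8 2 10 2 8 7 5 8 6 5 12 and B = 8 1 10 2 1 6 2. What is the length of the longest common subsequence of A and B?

4

A longest common subsequence is 8, 10, 2, 6 (length 4); the LCS DP confirms no longer common subsequence exists.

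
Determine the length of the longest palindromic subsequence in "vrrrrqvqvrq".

One longest palindromic subsequence is vrrrrv (positions 1,2,3,4,5,9); it reads the same forward and backward, and the interval DP gives dp[1][11] = 6.

6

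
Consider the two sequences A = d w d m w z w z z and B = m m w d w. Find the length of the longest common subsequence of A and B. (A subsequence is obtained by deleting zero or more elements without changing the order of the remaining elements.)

3

A longest common subsequence is wdw (length 3); the LCS DP confirms no longer common subsequence exists.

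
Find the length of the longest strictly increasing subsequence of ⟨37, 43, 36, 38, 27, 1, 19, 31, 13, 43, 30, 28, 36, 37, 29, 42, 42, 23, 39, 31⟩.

6

One longest increasing subsequence is 1, 19, 31, 36, 37, 42 (positions 6,7,8,13,14,16), of length 6; no longer one exists.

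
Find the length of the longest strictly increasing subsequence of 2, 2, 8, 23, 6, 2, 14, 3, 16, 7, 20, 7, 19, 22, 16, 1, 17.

6

Let dp[i] be the longest increasing subsequence ending at position i. Then dp = [1, 1, 2, 3, 2, 1, 3, 2, 4, 3, 5, 3, 5, 6, 4, 1, 5].
The maximum is 6; one witness is 2, 8, 14, 16, 20, 22 at positions 1,3,7,9,11,14.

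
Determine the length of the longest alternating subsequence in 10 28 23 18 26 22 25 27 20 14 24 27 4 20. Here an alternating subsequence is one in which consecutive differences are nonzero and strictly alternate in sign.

10

Track the best alternating length ending on an up-step vs a down-step at each position: up/down = 1/1, 2/1, 2/3, 2/3, 4/3, 4/5, 6/5, 6/3, 4/7, 2/7, 8/7, 8/3, 1/9, 10/9.
The maximum over both is 10; one such subsequence is 10, 28, 23, 26, 22, 25, 20, 24, 4, 20.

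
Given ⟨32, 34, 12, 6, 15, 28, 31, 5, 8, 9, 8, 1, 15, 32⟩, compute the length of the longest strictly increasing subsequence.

Scanning left to right, the best length ending at each element is: 32→1, 34→2, 12→1, 6→1, 15→2, 28→3, 31→4, 5→1, 8→2, 9→3, 8→2, 1→1, 15→4, 32→5.
So the longest increasing subsequence has length 5, e.g. 12, 15, 28, 31, 32.

5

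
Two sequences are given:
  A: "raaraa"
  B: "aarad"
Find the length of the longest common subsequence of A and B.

Backtracking the LCS table gives one alignment: a (A2,B1) → a (A3,B2) → r (A4,B3) → a (A5,B4).
So the longest common subsequence has length 4.

4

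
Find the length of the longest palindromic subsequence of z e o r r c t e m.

One longest palindromic subsequence is erre (positions 2,4,5,8); it reads the same forward and backward, and the interval DP gives dp[1][9] = 4.

4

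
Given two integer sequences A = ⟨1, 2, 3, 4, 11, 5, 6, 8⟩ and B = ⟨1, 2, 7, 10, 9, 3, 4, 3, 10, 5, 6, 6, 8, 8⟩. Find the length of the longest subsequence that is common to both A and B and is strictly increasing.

7

A longest common strictly increasing subsequence is 1, 2, 3, 4, 5, 6, 8 (length 7); it appears in order in both A and B, and no longer such subsequence exists.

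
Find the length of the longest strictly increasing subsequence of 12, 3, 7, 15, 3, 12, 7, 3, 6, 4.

3

One longest increasing subsequence is 3, 7, 15 (positions 2,3,4), of length 3; no longer one exists.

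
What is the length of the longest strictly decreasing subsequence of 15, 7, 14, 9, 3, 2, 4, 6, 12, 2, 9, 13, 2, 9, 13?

5

One longest decreasing subsequence is 15, 14, 9, 3, 2 (positions 1,3,4,5,6), of length 5; no longer one exists.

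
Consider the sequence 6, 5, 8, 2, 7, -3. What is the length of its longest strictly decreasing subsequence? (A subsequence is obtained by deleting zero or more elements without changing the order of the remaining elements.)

Let dp[i] be the longest decreasing subsequence ending at position i. Then dp = [1, 2, 1, 3, 2, 4].
The maximum is 4; one witness is 6, 5, 2, -3 at positions 1,2,4,6.

4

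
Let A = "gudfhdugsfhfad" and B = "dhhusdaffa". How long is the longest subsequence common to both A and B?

7

Backtracking the LCS table gives one alignment: d (A3,B1) → h (A5,B3) → u (A7,B4) → s (A9,B5) → f (A10,B8) → f (A12,B9) → a (A13,B10).
So the longest common subsequence has length 7.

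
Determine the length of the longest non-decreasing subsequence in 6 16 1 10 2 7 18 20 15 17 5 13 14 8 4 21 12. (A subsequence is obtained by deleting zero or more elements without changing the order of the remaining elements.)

6

Scanning left to right, the best length ending at each element is: 6→1, 16→2, 1→1, 10→2, 2→2, 7→3, 18→4, 20→5, 15→4, 17→5, 5→3, 13→4, 14→5, 8→4, 4→3, 21→6, 12→5.
So the longest non-decreasing subsequence has length 6, e.g. 1, 2, 7, 18, 20, 21.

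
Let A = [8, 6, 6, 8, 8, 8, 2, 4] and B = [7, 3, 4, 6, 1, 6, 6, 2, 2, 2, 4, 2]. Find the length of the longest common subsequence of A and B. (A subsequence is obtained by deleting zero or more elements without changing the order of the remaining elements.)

A longest common subsequence is 6, 6, 2, 4 (length 4); the LCS DP confirms no longer common subsequence exists.

4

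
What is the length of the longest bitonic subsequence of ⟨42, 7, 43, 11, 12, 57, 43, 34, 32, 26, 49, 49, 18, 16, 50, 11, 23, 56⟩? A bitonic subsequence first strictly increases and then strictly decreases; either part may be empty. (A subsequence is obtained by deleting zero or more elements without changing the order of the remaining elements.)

Let inc[i] be the LIS ending at i and dec[i] the longest strictly decreasing subsequence starting at i. inc = [1, 1, 2, 2, 3, 4, 4, 4, 4, 4, 5, 5, 4, 4, 6, 2, 5, 7], dec = [7, 1, 7, 1, 2, 8, 7, 6, 5, 4, 4, 4, 3, 2, 2, 1, 1, 1].
max_i inc[i]+dec[i]−1 = 11, with one witness 7, 11, 12, 57, 43, 34, 32, 26, 18, 16, 11.

11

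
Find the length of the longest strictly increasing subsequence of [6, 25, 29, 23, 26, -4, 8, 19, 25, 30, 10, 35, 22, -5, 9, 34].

6

One longest increasing subsequence is 6, 8, 19, 25, 30, 35 (positions 1,7,8,9,10,12), of length 6; no longer one exists.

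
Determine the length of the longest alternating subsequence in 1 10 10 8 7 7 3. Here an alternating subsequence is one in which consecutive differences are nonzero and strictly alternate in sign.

Track the best alternating length ending on an up-step vs a down-step at each position: up/down = 1/1, 2/1, 2/1, 2/3, 2/3, 2/3, 2/3.
The maximum over both is 3; one such subsequence is 1, 10, 8.

3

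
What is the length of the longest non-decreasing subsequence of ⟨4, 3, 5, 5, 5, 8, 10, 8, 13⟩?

One longest non-decreasing subsequence is 4, 5, 5, 5, 8, 10, 13 (positions 1,3,4,5,6,7,9), of length 7; no longer one exists.

7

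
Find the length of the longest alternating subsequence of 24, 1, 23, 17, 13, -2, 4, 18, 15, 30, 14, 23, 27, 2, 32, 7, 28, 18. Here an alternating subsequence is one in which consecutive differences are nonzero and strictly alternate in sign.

14

A longest alternating subsequence is 24, 1, 23, 17, 18, 15, 30, 14, 23, 2, 32, 7, 28, 18 (positions 1,2,3,4,8,9,10,11,12,14,15,16,17,18); its 13 consecutive differences strictly alternate in sign, and length 14 is optimal.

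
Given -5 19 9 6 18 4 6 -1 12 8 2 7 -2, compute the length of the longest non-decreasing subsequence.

Let dp[i] be the longest non-decreasing subsequence ending at position i. Then dp = [1, 2, 2, 2, 3, 2, 3, 2, 4, 4, 3, 4, 2].
The maximum is 4; one witness is -5, 6, 6, 12 at positions 1,4,7,9.

4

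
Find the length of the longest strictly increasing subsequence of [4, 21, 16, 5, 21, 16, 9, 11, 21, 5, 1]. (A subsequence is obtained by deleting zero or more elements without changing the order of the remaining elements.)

5

Scanning left to right, the best length ending at each element is: 4→1, 21→2, 16→2, 5→2, 21→3, 16→3, 9→3, 11→4, 21→5, 5→2, 1→1.
So the longest increasing subsequence has length 5, e.g. 4, 5, 9, 11, 21.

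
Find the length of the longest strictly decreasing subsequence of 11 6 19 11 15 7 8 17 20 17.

One longest decreasing subsequence is 19, 11, 7 (positions 3,4,6), of length 3; no longer one exists.

3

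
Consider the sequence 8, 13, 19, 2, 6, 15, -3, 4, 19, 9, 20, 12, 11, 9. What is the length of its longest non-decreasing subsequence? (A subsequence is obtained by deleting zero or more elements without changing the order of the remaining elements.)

One longest non-decreasing subsequence is 8, 13, 19, 19, 20 (positions 1,2,3,9,11), of length 5; no longer one exists.

5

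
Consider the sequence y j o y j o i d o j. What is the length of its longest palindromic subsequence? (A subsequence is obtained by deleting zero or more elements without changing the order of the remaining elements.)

One longest palindromic subsequence is jodoj (positions 2,3,8,9,10); it reads the same forward and backward, and the interval DP gives dp[1][10] = 5.

5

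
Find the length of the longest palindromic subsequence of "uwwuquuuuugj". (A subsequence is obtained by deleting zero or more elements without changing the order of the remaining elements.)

7

Using dp[i][j] = 2 + dp[i+1][j−1] if the ends match, else max(dp[i+1][j], dp[i][j−1]):
dp[1][12] = 7. A witness is uuuuuuu at positions 1,4,6,7,8,9,10.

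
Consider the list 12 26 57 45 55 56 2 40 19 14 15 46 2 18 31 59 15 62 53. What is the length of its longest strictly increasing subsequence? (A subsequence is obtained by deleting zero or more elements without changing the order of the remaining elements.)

Let dp[i] be the longest increasing subsequence ending at position i. Then dp = [1, 2, 3, 3, 4, 5, 1, 3, 2, 2, 3, 4, 1, 4, 5, 6, 3, 7, 6].
The maximum is 7; one witness is 12, 26, 45, 55, 56, 59, 62 at positions 1,2,4,5,6,16,18.

7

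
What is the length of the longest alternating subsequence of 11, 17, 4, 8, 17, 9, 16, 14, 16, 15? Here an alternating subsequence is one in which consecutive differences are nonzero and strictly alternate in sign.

A longest alternating subsequence is 11, 17, 4, 17, 9, 16, 14, 16, 15 (positions 1,2,3,5,6,7,8,9,10); its 8 consecutive differences strictly alternate in sign, and length 9 is optimal.

9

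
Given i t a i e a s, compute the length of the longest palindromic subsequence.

One longest palindromic subsequence is aea (positions 3,5,6); it reads the same forward and backward, and the interval DP gives dp[1][7] = 3.

3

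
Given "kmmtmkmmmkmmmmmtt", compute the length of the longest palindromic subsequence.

11

Using dp[i][j] = 2 + dp[i+1][j−1] if the ends match, else max(dp[i+1][j], dp[i][j−1]):
dp[1][17] = 11. A witness is tmmmmmmmmmt at positions 4,5,7,8,9,11,12,13,14,15,17.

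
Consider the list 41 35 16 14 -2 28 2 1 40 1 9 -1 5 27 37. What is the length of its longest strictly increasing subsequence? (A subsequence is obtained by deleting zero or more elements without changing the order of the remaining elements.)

Let dp[i] be the longest increasing subsequence ending at position i. Then dp = [1, 1, 1, 1, 1, 2, 2, 2, 3, 2, 3, 2, 3, 4, 5].
The maximum is 5; one witness is -2, 2, 9, 27, 37 at positions 5,7,11,14,15.

5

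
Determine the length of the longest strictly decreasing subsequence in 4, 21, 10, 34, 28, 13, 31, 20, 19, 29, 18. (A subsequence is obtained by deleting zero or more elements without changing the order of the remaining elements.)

5

Scanning left to right, the best length ending at each element is: 4→1, 21→1, 10→2, 34→1, 28→2, 13→3, 31→2, 20→3, 19→4, 29→3, 18→5.
So the longest decreasing subsequence has length 5, e.g. 34, 28, 20, 19, 18.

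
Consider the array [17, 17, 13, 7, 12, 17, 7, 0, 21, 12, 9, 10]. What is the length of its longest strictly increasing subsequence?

4

Let dp[i] be the longest increasing subsequence ending at position i. Then dp = [1, 1, 1, 1, 2, 3, 1, 1, 4, 2, 2, 3].
The maximum is 4; one witness is 7, 12, 17, 21 at positions 4,5,6,9.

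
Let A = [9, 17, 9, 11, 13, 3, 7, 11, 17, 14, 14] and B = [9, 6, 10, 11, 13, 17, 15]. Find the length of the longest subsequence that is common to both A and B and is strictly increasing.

A longest common strictly increasing subsequence is 9, 11, 13, 17 (length 4); it appears in order in both A and B, and no longer such subsequence exists.

4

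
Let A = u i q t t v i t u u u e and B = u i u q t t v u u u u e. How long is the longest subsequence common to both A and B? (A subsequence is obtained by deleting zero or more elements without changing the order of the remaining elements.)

Backtracking the LCS table gives one alignment: u (A1,B1) → i (A2,B2) → q (A3,B4) → t (A4,B5) → t (A5,B6) → v (A6,B7) → u (A9,B9) → u (A10,B10) → u (A11,B11) → e (A12,B12).
So the longest common subsequence has length 10.

10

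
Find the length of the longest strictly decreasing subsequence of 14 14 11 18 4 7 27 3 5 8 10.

4

One longest decreasing subsequence is 14, 11, 4, 3 (positions 1,3,5,8), of length 4; no longer one exists.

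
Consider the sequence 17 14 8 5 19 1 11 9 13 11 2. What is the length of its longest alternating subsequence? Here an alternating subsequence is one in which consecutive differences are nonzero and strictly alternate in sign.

8

Track the best alternating length ending on an up-step vs a down-step at each position: up/down = 1/1, 1/2, 1/2, 1/2, 3/1, 1/4, 5/4, 5/6, 7/4, 7/8, 5/8.
The maximum over both is 8; one such subsequence is 17, 14, 19, 1, 11, 9, 13, 11.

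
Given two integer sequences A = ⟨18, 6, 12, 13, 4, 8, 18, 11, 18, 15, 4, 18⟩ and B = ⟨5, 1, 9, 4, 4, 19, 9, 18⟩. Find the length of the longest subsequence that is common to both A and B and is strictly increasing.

A longest common strictly increasing subsequence is 4, 18 (length 2); it appears in order in both A and B, and no longer such subsequence exists.

2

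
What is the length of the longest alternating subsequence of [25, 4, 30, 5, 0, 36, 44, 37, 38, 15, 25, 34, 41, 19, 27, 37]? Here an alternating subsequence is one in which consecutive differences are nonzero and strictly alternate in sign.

A longest alternating subsequence is 25, 4, 30, 5, 44, 37, 38, 15, 25, 19, 27 (positions 1,2,3,4,7,8,9,10,11,14,15); its 10 consecutive differences strictly alternate in sign, and length 11 is optimal.

11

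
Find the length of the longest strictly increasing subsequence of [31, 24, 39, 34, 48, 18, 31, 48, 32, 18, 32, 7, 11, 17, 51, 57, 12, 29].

5

One longest increasing subsequence is 31, 39, 48, 51, 57 (positions 1,3,5,15,16), of length 5; no longer one exists.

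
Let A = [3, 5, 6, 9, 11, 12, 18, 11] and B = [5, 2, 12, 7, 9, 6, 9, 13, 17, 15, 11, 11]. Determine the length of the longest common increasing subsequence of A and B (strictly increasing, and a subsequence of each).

A longest common strictly increasing subsequence is 5, 6, 9, 11 (length 4); it appears in order in both A and B, and no longer such subsequence exists.

4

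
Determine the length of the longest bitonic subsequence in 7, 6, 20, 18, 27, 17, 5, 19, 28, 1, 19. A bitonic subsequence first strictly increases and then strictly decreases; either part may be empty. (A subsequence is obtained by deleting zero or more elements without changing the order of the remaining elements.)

One longest bitonic subsequence is 7, 20, 18, 17, 5, 1 (positions 1,3,4,6,7,10): it rises to 20 then falls. Length 6 is optimal.

6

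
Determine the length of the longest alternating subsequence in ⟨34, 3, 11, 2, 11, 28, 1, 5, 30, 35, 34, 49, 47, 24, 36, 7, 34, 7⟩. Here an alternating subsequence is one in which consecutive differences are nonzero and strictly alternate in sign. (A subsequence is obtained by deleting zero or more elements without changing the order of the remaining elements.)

Track the best alternating length ending on an up-step vs a down-step at each position: up/down = 1/1, 1/2, 3/2, 1/4, 5/2, 5/2, 1/6, 7/6, 7/2, 7/1, 7/8, 9/1, 9/10, 7/10, 11/10, 7/12, 13/12, 7/14.
The maximum over both is 14; one such subsequence is 34, 3, 11, 2, 11, 1, 35, 34, 49, 24, 36, 7, 34, 7.

14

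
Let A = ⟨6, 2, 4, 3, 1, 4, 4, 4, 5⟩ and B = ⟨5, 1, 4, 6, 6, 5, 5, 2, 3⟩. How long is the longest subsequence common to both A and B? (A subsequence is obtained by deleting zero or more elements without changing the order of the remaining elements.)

3

A longest common subsequence is 6, 2, 3 (length 3); the LCS DP confirms no longer common subsequence exists.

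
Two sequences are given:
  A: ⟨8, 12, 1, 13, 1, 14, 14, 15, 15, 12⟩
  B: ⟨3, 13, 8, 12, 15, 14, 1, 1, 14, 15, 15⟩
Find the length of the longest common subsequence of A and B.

A longest common subsequence is 8, 12, 1, 1, 14, 15, 15 (length 7); the LCS DP confirms no longer common subsequence exists.

7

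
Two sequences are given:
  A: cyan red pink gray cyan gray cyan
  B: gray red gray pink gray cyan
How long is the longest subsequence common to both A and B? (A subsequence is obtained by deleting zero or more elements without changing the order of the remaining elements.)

A longest common subsequence is red, pink, gray, cyan (length 4); the LCS DP confirms no longer common subsequence exists.

4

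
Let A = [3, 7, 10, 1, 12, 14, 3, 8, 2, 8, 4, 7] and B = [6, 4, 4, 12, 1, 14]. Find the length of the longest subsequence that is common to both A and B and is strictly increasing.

For each value that appears in both, track the longest common increasing run ending there.
The best achievable length is 2; one witness is 12, 14 (A-positions 5,6, B-positions 4,6).

2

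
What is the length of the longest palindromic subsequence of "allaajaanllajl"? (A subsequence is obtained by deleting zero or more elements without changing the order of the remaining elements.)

One longest palindromic subsequence is allaajaalla (positions 1,2,3,4,5,6,7,8,10,11,12); it reads the same forward and backward, and the interval DP gives dp[1][14] = 11.

11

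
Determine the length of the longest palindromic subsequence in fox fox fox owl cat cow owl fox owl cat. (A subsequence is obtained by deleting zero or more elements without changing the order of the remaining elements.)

5

Using dp[i][j] = 2 + dp[i+1][j−1] if the ends match, else max(dp[i+1][j], dp[i][j−1]):
dp[1][10] = 5. A witness is cat owl fox owl cat at positions 5,7,8,9,10.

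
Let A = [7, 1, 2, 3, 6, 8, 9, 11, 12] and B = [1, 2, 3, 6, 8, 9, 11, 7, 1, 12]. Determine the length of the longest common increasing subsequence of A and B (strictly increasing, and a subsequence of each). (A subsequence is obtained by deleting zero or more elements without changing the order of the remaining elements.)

For each value that appears in both, track the longest common increasing run ending there.
The best achievable length is 8; one witness is 1, 2, 3, 6, 8, 9, 11, 12 (A-positions 2,3,4,5,6,7,8,9, B-positions 1,2,3,4,5,6,7,10).

8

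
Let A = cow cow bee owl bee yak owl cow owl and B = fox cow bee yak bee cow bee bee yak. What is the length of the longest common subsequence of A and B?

5

A longest common subsequence is cow, cow, bee, bee, yak (length 5); the LCS DP confirms no longer common subsequence exists.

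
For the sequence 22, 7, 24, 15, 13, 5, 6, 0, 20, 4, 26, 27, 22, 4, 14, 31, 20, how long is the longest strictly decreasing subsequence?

5

Let dp[i] be the longest decreasing subsequence ending at position i. Then dp = [1, 2, 1, 2, 3, 4, 4, 5, 2, 5, 1, 1, 2, 5, 3, 1, 3].
The maximum is 5; one witness is 22, 15, 13, 5, 0 at positions 1,4,5,6,8.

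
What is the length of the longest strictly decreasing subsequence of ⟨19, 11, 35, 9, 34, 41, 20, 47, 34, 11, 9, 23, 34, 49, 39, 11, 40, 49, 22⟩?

5

Scanning left to right, the best length ending at each element is: 19→1, 11→2, 35→1, 9→3, 34→2, 41→1, 20→3, 47→1, 34→2, 11→4, 9→5, 23→3, 34→2, 49→1, 39→2, 11→4, 40→2, 49→1, 22→4.
So the longest decreasing subsequence has length 5, e.g. 35, 34, 20, 11, 9.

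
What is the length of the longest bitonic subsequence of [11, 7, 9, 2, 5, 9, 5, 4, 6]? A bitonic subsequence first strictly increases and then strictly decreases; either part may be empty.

5

Let inc[i] be the LIS ending at i and dec[i] the longest strictly decreasing subsequence starting at i. inc = [1, 1, 2, 1, 2, 3, 2, 2, 3], dec = [4, 3, 3, 1, 2, 3, 2, 1, 1].
max_i inc[i]+dec[i]−1 = 5, with one witness 2, 5, 9, 5, 4.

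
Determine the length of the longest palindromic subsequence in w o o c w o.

One longest palindromic subsequence is woow (positions 1,2,3,5); it reads the same forward and backward, and the interval DP gives dp[1][6] = 4.

4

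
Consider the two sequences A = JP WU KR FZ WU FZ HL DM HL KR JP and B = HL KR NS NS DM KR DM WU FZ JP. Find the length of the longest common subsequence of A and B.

Backtracking the LCS table gives one alignment: KR (A3,B6) → WU (A5,B8) → FZ (A6,B9) → JP (A11,B10).
So the longest common subsequence has length 4.

4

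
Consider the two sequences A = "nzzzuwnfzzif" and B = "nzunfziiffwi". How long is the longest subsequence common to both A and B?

Backtracking the LCS table gives one alignment: n (A1,B1) → z (A4,B2) → u (A5,B3) → n (A7,B4) → f (A8,B5) → z (A9,B6) → i (A11,B8) → f (A12,B10).
So the longest common subsequence has length 8.

8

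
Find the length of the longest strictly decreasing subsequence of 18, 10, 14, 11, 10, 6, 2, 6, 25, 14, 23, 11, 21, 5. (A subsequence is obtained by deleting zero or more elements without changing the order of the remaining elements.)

6

Scanning left to right, the best length ending at each element is: 18→1, 10→2, 14→2, 11→3, 10→4, 6→5, 2→6, 6→5, 25→1, 14→2, 23→2, 11→3, 21→3, 5→6.
So the longest decreasing subsequence has length 6, e.g. 18, 14, 11, 10, 6, 2.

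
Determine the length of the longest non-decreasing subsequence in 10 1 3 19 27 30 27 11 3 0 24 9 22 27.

6

Scanning left to right, the best length ending at each element is: 10→1, 1→1, 3→2, 19→3, 27→4, 30→5, 27→5, 11→3, 3→3, 0→1, 24→4, 9→4, 22→5, 27→6.
So the longest non-decreasing subsequence has length 6, e.g. 1, 3, 19, 27, 27, 27.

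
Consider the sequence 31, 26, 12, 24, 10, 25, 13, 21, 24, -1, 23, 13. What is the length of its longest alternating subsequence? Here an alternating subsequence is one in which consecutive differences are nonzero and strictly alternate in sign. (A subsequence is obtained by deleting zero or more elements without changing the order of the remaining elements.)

Track the best alternating length ending on an up-step vs a down-step at each position: up/down = 1/1, 1/2, 1/2, 3/2, 1/4, 5/2, 5/6, 7/6, 7/6, 1/8, 9/8, 9/10.
The maximum over both is 10; one such subsequence is 31, 12, 24, 10, 25, 13, 21, -1, 23, 13.

10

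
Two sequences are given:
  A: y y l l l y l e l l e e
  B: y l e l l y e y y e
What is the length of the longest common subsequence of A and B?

Backtracking the LCS table gives one alignment: y (A2,B1) → l (A3,B2) → l (A4,B4) → l (A5,B5) → y (A6,B6) → e (A8,B7) → e (A12,B10).
So the longest common subsequence has length 7.

7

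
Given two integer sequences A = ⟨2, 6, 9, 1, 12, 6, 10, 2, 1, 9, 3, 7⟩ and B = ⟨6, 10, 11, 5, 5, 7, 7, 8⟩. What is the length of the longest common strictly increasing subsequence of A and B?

2

A longest common strictly increasing subsequence is 6, 10 (length 2); it appears in order in both A and B, and no longer such subsequence exists.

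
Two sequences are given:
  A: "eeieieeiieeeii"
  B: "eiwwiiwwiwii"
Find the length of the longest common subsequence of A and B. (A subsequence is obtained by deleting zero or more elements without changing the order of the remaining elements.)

Backtracking the LCS table gives one alignment: e (A2,B1) → i (A3,B2) → i (A5,B5) → i (A8,B6) → i (A9,B9) → i (A13,B11) → i (A14,B12).
So the longest common subsequence has length 7.

7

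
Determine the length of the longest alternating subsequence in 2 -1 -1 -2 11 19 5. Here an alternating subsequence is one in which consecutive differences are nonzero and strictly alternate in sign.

4

A longest alternating subsequence is 2, -1, 11, 5 (positions 1,2,5,7); its 3 consecutive differences strictly alternate in sign, and length 4 is optimal.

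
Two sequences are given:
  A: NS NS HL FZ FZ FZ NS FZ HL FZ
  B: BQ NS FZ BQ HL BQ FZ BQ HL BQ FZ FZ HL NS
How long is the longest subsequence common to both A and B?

6

A longest common subsequence is NS, HL, FZ, FZ, FZ, NS (length 6); the LCS DP confirms no longer common subsequence exists.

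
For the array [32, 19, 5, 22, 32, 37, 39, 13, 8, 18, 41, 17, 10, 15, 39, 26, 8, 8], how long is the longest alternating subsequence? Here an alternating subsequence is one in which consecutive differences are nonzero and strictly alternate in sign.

Track the best alternating length ending on an up-step vs a down-step at each position: up/down = 1/1, 1/2, 1/2, 3/2, 3/1, 3/1, 3/1, 3/4, 3/4, 5/4, 5/1, 5/6, 5/6, 7/6, 7/6, 7/8, 3/8, 3/8.
The maximum over both is 8; one such subsequence is 32, 19, 22, 13, 18, 17, 39, 26.

8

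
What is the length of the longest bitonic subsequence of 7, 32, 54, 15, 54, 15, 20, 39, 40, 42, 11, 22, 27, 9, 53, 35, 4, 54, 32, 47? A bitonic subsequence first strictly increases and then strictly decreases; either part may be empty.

One longest bitonic subsequence is 7, 15, 20, 39, 40, 42, 27, 9, 4 (positions 1,4,7,8,9,10,13,14,17): it rises to 42 then falls. Length 9 is optimal.

9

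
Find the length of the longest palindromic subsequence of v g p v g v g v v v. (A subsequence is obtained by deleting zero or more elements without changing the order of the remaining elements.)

One longest palindromic subsequence is vvvgvvv (positions 1,4,6,7,8,9,10); it reads the same forward and backward, and the interval DP gives dp[1][10] = 7.

7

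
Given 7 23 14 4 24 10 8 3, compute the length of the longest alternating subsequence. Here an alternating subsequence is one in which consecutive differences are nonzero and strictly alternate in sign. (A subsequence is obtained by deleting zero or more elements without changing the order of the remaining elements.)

5

Track the best alternating length ending on an up-step vs a down-step at each position: up/down = 1/1, 2/1, 2/3, 1/3, 4/1, 4/5, 4/5, 1/5.
The maximum over both is 5; one such subsequence is 7, 23, 14, 24, 10.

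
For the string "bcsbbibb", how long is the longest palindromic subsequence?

One longest palindromic subsequence is bbibb (positions 1,4,6,7,8); it reads the same forward and backward, and the interval DP gives dp[1][8] = 5.

5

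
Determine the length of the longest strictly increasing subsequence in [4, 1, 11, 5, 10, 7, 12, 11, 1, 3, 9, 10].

5

One longest increasing subsequence is 4, 5, 7, 9, 10 (positions 1,4,6,11,12), of length 5; no longer one exists.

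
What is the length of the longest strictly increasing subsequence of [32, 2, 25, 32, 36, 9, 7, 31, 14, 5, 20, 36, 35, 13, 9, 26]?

5

Scanning left to right, the best length ending at each element is: 32→1, 2→1, 25→2, 32→3, 36→4, 9→2, 7→2, 31→3, 14→3, 5→2, 20→4, 36→5, 35→5, 13→3, 9→3, 26→5.
So the longest increasing subsequence has length 5, e.g. 2, 9, 14, 20, 36.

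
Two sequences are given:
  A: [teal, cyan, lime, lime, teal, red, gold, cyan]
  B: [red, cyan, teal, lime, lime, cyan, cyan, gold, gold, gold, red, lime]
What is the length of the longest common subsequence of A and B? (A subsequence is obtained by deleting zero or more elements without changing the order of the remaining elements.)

4

Backtracking the LCS table gives one alignment: teal (A1,B3) → lime (A3,B4) → lime (A4,B5) → red (A6,B11).
So the longest common subsequence has length 4.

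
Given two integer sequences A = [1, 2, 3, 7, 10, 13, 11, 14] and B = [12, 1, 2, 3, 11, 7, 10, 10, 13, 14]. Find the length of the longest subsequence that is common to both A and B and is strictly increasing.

A longest common strictly increasing subsequence is 1, 2, 3, 7, 10, 13, 14 (length 7); it appears in order in both A and B, and no longer such subsequence exists.

7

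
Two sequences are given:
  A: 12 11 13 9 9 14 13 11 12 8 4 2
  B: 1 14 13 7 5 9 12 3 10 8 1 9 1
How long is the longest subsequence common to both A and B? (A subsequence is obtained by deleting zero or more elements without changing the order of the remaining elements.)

A longest common subsequence is 13, 9, 12, 8 (length 4); the LCS DP confirms no longer common subsequence exists.

4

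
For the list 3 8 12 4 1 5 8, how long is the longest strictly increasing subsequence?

Scanning left to right, the best length ending at each element is: 3→1, 8→2, 12→3, 4→2, 1→1, 5→3, 8→4.
So the longest increasing subsequence has length 4, e.g. 3, 4, 5, 8.

4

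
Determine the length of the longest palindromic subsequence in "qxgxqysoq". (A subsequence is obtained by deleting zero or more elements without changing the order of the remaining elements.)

One longest palindromic subsequence is qxgxq (positions 1,2,3,4,9); it reads the same forward and backward, and the interval DP gives dp[1][9] = 5.

5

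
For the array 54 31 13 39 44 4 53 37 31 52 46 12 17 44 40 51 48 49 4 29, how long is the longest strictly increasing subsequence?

6

Let dp[i] be the longest increasing subsequence ending at position i. Then dp = [1, 1, 1, 2, 3, 1, 4, 2, 2, 4, 4, 2, 3, 4, 4, 5, 5, 6, 1, 4].
The maximum is 6; one witness is 31, 39, 44, 46, 48, 49 at positions 2,4,5,11,17,18.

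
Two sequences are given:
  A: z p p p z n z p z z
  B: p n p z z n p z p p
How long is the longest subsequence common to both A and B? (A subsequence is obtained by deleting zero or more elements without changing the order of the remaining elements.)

6

A longest common subsequence is ppznzp (length 6); the LCS DP confirms no longer common subsequence exists.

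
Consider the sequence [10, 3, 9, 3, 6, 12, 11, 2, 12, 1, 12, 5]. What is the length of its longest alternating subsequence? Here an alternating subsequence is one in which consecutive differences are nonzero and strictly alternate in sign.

Track the best alternating length ending on an up-step vs a down-step at each position: up/down = 1/1, 1/2, 3/2, 1/4, 5/4, 5/1, 5/6, 1/6, 7/1, 1/8, 9/1, 9/10.
The maximum over both is 10; one such subsequence is 10, 3, 9, 3, 12, 11, 12, 1, 12, 5.

10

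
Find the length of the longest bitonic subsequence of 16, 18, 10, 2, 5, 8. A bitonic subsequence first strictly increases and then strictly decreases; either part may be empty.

One longest bitonic subsequence is 16, 18, 10, 8 (positions 1,2,3,6): it rises to 18 then falls. Length 4 is optimal.

4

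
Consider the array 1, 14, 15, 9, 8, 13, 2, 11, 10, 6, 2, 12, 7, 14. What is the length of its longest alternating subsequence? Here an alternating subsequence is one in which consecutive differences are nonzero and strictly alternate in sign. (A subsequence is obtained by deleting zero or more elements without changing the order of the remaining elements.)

10

A longest alternating subsequence is 1, 14, 9, 13, 2, 11, 10, 12, 7, 14 (positions 1,2,4,6,7,8,9,12,13,14); its 9 consecutive differences strictly alternate in sign, and length 10 is optimal.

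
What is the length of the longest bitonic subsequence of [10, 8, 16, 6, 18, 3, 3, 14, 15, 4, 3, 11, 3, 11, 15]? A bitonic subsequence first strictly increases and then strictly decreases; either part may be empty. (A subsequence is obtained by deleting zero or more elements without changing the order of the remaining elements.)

6

Let inc[i] be the LIS ending at i and dec[i] the longest strictly decreasing subsequence starting at i. inc = [1, 1, 2, 1, 3, 1, 1, 2, 3, 2, 1, 3, 1, 3, 4], dec = [5, 4, 4, 3, 4, 1, 1, 3, 3, 2, 1, 2, 1, 1, 1].
max_i inc[i]+dec[i]−1 = 6, with one witness 10, 16, 18, 15, 11, 3.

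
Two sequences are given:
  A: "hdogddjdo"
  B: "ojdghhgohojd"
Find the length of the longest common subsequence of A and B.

4

Backtracking the LCS table gives one alignment: h (A1,B9) → o (A3,B10) → j (A7,B11) → d (A8,B12).
So the longest common subsequence has length 4.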